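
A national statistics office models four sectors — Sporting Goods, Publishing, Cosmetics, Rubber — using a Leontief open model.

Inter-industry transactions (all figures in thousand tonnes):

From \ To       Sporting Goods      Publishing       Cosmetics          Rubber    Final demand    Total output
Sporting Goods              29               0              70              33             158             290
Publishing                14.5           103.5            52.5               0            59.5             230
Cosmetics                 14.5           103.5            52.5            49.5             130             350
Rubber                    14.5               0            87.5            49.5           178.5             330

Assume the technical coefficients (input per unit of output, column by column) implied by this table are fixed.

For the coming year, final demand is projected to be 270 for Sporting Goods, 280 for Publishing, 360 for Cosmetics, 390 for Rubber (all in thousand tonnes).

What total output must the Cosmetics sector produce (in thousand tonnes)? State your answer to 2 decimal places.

Technical coefficients a_ij = z_ij / X_j:
  a_SS = 29/290 = 0.10, a_PS = 14.5/290 = 0.05, a_CS = 14.5/290 = 0.05, a_RS = 14.5/290 = 0.05
  a_SP = 0/230 = 0.00, a_PP = 103.5/230 = 0.45, a_CP = 103.5/230 = 0.45, a_RP = 0/230 = 0.00
  a_SC = 70/350 = 0.20, a_PC = 52.5/350 = 0.15, a_CC = 52.5/350 = 0.15, a_RC = 87.5/350 = 0.25
  a_SR = 33/330 = 0.10, a_PR = 0/330 = 0.00, a_CR = 49.5/330 = 0.15, a_RR = 49.5/330 = 0.15
I − A =
  [   0.90     0.00    -0.20    -0.10]
  [  -0.05     0.55    -0.15     0.00]
  [  -0.05    -0.45     0.85    -0.15]
  [  -0.05     0.00    -0.25     0.85]
Compute the cofactors C_ij = (−1)^(i+j)·(3×3 minor ij) of I−A; the adjugate is their transpose:
adj(I−A) = Cᵀ =
  [ 0.319375   0.087750   0.107250   0.056500]
  [ 0.041750   0.601000   0.123750   0.026750]
  [ 0.046625   0.342000   0.418000   0.079250]
  [ 0.032500   0.105750   0.129250   0.350000]
det(I−A) = Σ_j (I−A)_1j·C_1j = (0.90)(0.319375) + (0.00)(0.041750) + (-0.20)(0.046625) + (-0.10)(0.032500) = 0.2748625
(I − A)⁻¹ = adj(I−A) / det(I−A) ≈
  [   1.1619     0.3193     0.3902     0.2056]
  [   0.1519     2.1865     0.4502     0.0973]
  [   0.1696     1.2443     1.5208     0.2883]
  [   0.1182     0.3847     0.4702     1.2734]
x = (I − A)⁻¹ d = adj(I−A)·d / det(I−A), with det(I−A) = 0.2748625:
  x_S = (0.319375·270 + 0.087750·280 + 0.107250·360 + 0.056500·390) / 0.2748625 = 171.44625 / 0.2748625 ≈ 623.75
  x_P = (0.041750·270 + 0.601000·280 + 0.123750·360 + 0.026750·390) / 0.2748625 = 234.535 / 0.2748625 ≈ 853.28
  x_C = (0.046625·270 + 0.342000·280 + 0.418000·360 + 0.079250·390) / 0.2748625 = 289.73625 / 0.2748625 ≈ 1054.11
  x_R = (0.032500·270 + 0.105750·280 + 0.129250·360 + 0.350000·390) / 0.2748625 = 221.415 / 0.2748625 ≈ 805.55

x_C = 1054.11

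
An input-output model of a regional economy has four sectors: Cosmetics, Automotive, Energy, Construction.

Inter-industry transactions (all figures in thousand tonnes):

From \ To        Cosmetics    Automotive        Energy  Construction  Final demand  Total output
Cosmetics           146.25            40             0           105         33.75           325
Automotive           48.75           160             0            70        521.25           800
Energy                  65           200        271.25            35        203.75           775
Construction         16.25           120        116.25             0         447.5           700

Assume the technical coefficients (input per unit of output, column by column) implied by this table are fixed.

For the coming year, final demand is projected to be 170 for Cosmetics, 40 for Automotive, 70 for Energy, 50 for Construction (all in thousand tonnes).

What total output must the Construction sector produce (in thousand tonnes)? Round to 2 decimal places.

x_4 = 129.56

Technical coefficients a_ij = z_ij / X_j:
  a_11 = 146.25/325 = 0.45, a_21 = 48.75/325 = 0.15, a_31 = 65/325 = 0.20, a_41 = 16.25/325 = 0.05
  a_12 = 40/800 = 0.05, a_22 = 160/800 = 0.20, a_32 = 200/800 = 0.25, a_42 = 120/800 = 0.15
  a_13 = 0/775 = 0.00, a_23 = 0/775 = 0.00, a_33 = 271.25/775 = 0.35, a_43 = 116.25/775 = 0.15
  a_14 = 105/700 = 0.15, a_24 = 70/700 = 0.10, a_34 = 35/700 = 0.05, a_44 = 0/700 = 0.00
I − A =
  [   0.55    -0.05     0.00    -0.15]
  [  -0.15     0.80     0.00    -0.10]
  [  -0.20    -0.25     0.65    -0.05]
  [  -0.05    -0.15    -0.15     1.00]
Compute the cofactors C_ij = (−1)^(i+j)·(3×3 minor ij) of I−A; the adjugate is their transpose:
adj(I−A) = Cᵀ =
  [ 0.500500   0.052375   0.018750   0.081250]
  [ 0.102625   0.344000   0.011625   0.050375]
  [ 0.198875   0.154375   0.414625   0.066000]
  [ 0.070250   0.077375   0.064875   0.281125]
det(I−A) = Σ_j (I−A)_1j·C_1j = (0.55)(0.500500) + (-0.05)(0.102625) + (0.00)(0.198875) + (-0.15)(0.070250) = 0.25960625
(I − A)⁻¹ = adj(I−A) / det(I−A) ≈
  [   1.9279     0.2017     0.0722     0.3130]
  [   0.3953     1.3251     0.0448     0.1940]
  [   0.7661     0.5947     1.5971     0.2542]
  [   0.2706     0.2980     0.2499     1.0829]
x = (I − A)⁻¹ d = adj(I−A)·d / det(I−A), with det(I−A) = 0.25960625:
  x_1 = (0.500500·170 + 0.052375·40 + 0.018750·70 + 0.081250·50) / 0.25960625 = 92.555 / 0.25960625 ≈ 356.52
  x_2 = (0.102625·170 + 0.344000·40 + 0.011625·70 + 0.050375·50) / 0.25960625 = 34.53875 / 0.25960625 ≈ 133.04
  x_3 = (0.198875·170 + 0.154375·40 + 0.414625·70 + 0.066000·50) / 0.25960625 = 72.3075 / 0.25960625 ≈ 278.53
  x_4 = (0.070250·170 + 0.077375·40 + 0.064875·70 + 0.281125·50) / 0.25960625 = 33.635 / 0.25960625 ≈ 129.56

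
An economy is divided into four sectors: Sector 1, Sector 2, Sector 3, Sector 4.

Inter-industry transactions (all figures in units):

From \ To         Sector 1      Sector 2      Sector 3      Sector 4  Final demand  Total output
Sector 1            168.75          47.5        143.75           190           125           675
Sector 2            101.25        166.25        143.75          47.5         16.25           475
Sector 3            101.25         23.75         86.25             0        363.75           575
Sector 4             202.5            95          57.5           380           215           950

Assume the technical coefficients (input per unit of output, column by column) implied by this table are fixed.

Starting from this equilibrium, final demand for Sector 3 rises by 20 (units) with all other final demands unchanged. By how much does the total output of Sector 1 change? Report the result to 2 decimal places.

Technical coefficients a_ij = z_ij / X_j:
  a_11 = 168.75/675 = 0.25, a_21 = 101.25/675 = 0.15, a_31 = 101.25/675 = 0.15, a_41 = 202.5/675 = 0.30
  a_12 = 47.5/475 = 0.10, a_22 = 166.25/475 = 0.35, a_32 = 23.75/475 = 0.05, a_42 = 95/475 = 0.20
  a_13 = 143.75/575 = 0.25, a_23 = 143.75/575 = 0.25, a_33 = 86.25/575 = 0.15, a_43 = 57.5/575 = 0.10
  a_14 = 190/950 = 0.20, a_24 = 47.5/950 = 0.05, a_34 = 0/950 = 0.00, a_44 = 380/950 = 0.40
I − A =
  [   0.75    -0.10    -0.25    -0.20]
  [  -0.15     0.65    -0.25    -0.05]
  [  -0.15    -0.05     0.85     0.00]
  [  -0.30    -0.20    -0.10     0.60]
Compute the cofactors C_ij = (−1)^(i+j)·(3×3 minor ij) of I−A; the adjugate is their transpose:
adj(I−A) = Cᵀ =
  [ 0.315250   0.093500   0.133500   0.112875]
  [ 0.112500   0.306000   0.130500   0.063000]
  [ 0.062250   0.034500   0.229500   0.023625]
  [ 0.205500   0.154500   0.148500   0.362250]
det(I−A) = Σ_j (I−A)_1j·C_1j = (0.75)(0.315250) + (-0.10)(0.112500) + (-0.25)(0.062250) + (-0.20)(0.205500) = 0.168525
(I − A)⁻¹ = adj(I−A) / det(I−A) ≈
  [   1.8706     0.5548     0.7922     0.6698]
  [   0.6676     1.8158     0.7744     0.3738]
  [   0.3694     0.2047     1.3618     0.1402]
  [   1.2194     0.9168     0.8812     2.1495]
Δx = (I − A)⁻¹ Δd with Δd having +20 in the Sector 3 component and 0 elsewhere.
So Δx_1 = L_13 · (+20), where L_13 = adj(I−A)_13 / det(I−A) = 0.133500 / 0.168525.
Δx_1 = 0.133500 × (+20) / 0.168525 = 2.67 / 0.168525 ≈ 15.84.

Δx_1 = 15.84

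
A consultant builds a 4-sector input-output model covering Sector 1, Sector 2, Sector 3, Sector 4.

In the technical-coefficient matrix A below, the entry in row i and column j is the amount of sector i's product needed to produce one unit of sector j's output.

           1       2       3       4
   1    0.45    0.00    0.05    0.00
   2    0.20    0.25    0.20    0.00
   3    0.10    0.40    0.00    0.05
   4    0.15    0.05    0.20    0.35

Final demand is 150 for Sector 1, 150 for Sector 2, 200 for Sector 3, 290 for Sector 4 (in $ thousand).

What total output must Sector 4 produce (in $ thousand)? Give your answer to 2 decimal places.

I − A =
  [   0.55     0.00    -0.05     0.00]
  [  -0.20     0.75    -0.20     0.00]
  [  -0.10    -0.40     1.00    -0.05]
  [  -0.15    -0.05    -0.20     0.65]
Compute the cofactors C_ij = (−1)^(i+j)·(3×3 minor ij) of I−A; the adjugate is their transpose:
adj(I−A) = Cᵀ =
  [ 0.427500   0.013125   0.024375   0.001875]
  [ 0.142500   0.348375   0.078000   0.006000]
  [ 0.106875   0.144375   0.268125   0.020625]
  [ 0.142500   0.074250   0.094125   0.360750]
det(I−A) = Σ_j (I−A)_1j·C_1j = (0.55)(0.427500) + (0.00)(0.142500) + (-0.05)(0.106875) + (0.00)(0.142500) = 0.22978125
(I − A)⁻¹ = adj(I−A) / det(I−A) ≈
  [   1.8605     0.0571     0.1061     0.0082]
  [   0.6202     1.5161     0.3395     0.0261]
  [   0.4651     0.6283     1.1669     0.0898]
  [   0.6202     0.3231     0.4096     1.5700]
x = (I − A)⁻¹ d = adj(I−A)·d / det(I−A), with det(I−A) = 0.22978125:
  x_1 = (0.427500·150 + 0.013125·150 + 0.024375·200 + 0.001875·290) / 0.22978125 = 71.5125 / 0.22978125 ≈ 311.22
  x_2 = (0.142500·150 + 0.348375·150 + 0.078000·200 + 0.006000·290) / 0.22978125 = 90.97125 / 0.22978125 ≈ 395.90
  x_3 = (0.106875·150 + 0.144375·150 + 0.268125·200 + 0.020625·290) / 0.22978125 = 97.29375 / 0.22978125 ≈ 423.42
  x_4 = (0.142500·150 + 0.074250·150 + 0.094125·200 + 0.360750·290) / 0.22978125 = 155.955 / 0.22978125 ≈ 678.71

x_4 = 678.71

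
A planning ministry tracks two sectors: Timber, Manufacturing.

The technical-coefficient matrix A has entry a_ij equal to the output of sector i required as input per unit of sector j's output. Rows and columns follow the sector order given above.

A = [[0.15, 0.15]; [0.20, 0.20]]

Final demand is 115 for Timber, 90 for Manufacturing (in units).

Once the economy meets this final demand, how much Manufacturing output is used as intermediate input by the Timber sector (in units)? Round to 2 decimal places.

I − A =
  [   0.85    -0.15]
  [  -0.20     0.80]
det(I−A) = (0.85)(0.80) − (-0.15)(-0.20) = 0.6500
adj(I−A) = [[0.80, 0.15], [0.20, 0.85]]
(I − A)⁻¹ = adj(I−A) / det(I−A) ≈
  [   1.2308     0.2308]
  [   0.3077     1.3077]
First solve x = (I − A)⁻¹ d = adj(I−A)·d / det(I−A); in particular x_1 = (0.80·115 + 0.15·90) / 0.6500 = 105.50 / 0.6500 ≈ 162.3077.
Intermediate flow from 2 to 1: z_21 = a_21 · x_1 = 0.20 × 105.50 / 0.6500 = 21.10 / 0.6500 ≈ 32.46.

z_21 = 32.46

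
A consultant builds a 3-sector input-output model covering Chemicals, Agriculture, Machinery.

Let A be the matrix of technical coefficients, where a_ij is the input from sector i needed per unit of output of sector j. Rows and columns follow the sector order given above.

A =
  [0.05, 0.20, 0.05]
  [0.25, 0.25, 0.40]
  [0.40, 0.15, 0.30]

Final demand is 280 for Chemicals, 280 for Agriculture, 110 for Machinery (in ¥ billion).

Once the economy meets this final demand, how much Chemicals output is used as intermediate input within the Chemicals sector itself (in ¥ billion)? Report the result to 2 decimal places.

z_11 = 25.77

I − A =
  [   0.95    -0.20    -0.05]
  [  -0.25     0.75    -0.40]
  [  -0.40    -0.15     0.70]
Cofactors of I−A, C_ij = (−1)^(i+j)·(minor ij) (rows/columns in the sector order above):
  C_11 = (0.75)(0.70) − (-0.40)(-0.15) = 0.4650
  C_12 = −[(-0.25)(0.70) − (-0.40)(-0.40)] = 0.3350
  C_13 = (-0.25)(-0.15) − (0.75)(-0.40) = 0.3375
  C_21 = −[(-0.20)(0.70) − (-0.05)(-0.15)] = 0.1475
  C_22 = (0.95)(0.70) − (-0.05)(-0.40) = 0.6450
  C_23 = −[(0.95)(-0.15) − (-0.20)(-0.40)] = 0.2225
  C_31 = (-0.20)(-0.40) − (-0.05)(0.75) = 0.1175
  C_32 = −[(0.95)(-0.40) − (-0.05)(-0.25)] = 0.3925
  C_33 = (0.95)(0.75) − (-0.20)(-0.25) = 0.6625
det(I−A) = Σ_j (I−A)_1j·C_1j = (0.95)(0.4650) + (-0.20)(0.3350) + (-0.05)(0.3375) = 0.357875
adj(I−A) = Cᵀ =
  [ 0.4650   0.1475   0.1175]
  [ 0.3350   0.6450   0.3925]
  [ 0.3375   0.2225   0.6625]
(I − A)⁻¹ = adj(I−A) / det(I−A) ≈
  [   1.2993     0.4122     0.3283]
  [   0.9361     1.8023     1.0968]
  [   0.9431     0.6217     1.8512]
First solve x = (I − A)⁻¹ d = adj(I−A)·d / det(I−A); in particular x_1 = (0.4650·280 + 0.1475·280 + 0.1175·110) / 0.357875 = 184.425 / 0.357875 ≈ 515.3336.
Intermediate flow from 1 to 1: z_11 = a_11 · x_1 = 0.05 × 184.425 / 0.357875 = 9.22125 / 0.357875 ≈ 25.77.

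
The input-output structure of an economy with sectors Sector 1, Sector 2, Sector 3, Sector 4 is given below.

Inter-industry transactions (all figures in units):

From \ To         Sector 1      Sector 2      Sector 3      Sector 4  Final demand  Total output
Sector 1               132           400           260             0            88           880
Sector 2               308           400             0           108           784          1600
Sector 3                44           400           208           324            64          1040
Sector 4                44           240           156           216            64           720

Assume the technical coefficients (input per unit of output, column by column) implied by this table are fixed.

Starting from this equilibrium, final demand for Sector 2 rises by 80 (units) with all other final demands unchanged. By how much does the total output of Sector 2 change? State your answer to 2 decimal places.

Δx_2 = 149.15

Technical coefficients a_ij = z_ij / X_j:
  a_11 = 132/880 = 0.15, a_21 = 308/880 = 0.35, a_31 = 44/880 = 0.05, a_41 = 44/880 = 0.05
  a_12 = 400/1600 = 0.25, a_22 = 400/1600 = 0.25, a_32 = 400/1600 = 0.25, a_42 = 240/1600 = 0.15
  a_13 = 260/1040 = 0.25, a_23 = 0/1040 = 0.00, a_33 = 208/1040 = 0.20, a_43 = 156/1040 = 0.15
  a_14 = 0/720 = 0.00, a_24 = 108/720 = 0.15, a_34 = 324/720 = 0.45, a_44 = 216/720 = 0.30
I − A =
  [   0.85    -0.25    -0.25     0.00]
  [  -0.35     0.75     0.00    -0.15]
  [  -0.05    -0.25     0.80    -0.45]
  [  -0.05    -0.15    -0.15     0.70]
Compute the cofactors C_ij = (−1)^(i+j)·(3×3 minor ij) of I−A; the adjugate is their transpose:
adj(I−A) = Cᵀ =
  [ 0.34575   0.18375   0.13125   0.12375]
  [ 0.17950   0.40425   0.08225   0.13950]
  [ 0.12875   0.22050   0.36400   0.28125]
  [ 0.09075   0.14700   0.10500   0.40875]
det(I−A) = Σ_j (I−A)_1j·C_1j = (0.85)(0.34575) + (-0.25)(0.17950) + (-0.25)(0.12875) + (0.00)(0.09075) = 0.216825
(I − A)⁻¹ = adj(I−A) / det(I−A) ≈
  [   1.5946     0.8475     0.6053     0.5707]
  [   0.8279     1.8644     0.3793     0.6434]
  [   0.5938     1.0169     1.6788     1.2971]
  [   0.4185     0.6780     0.4843     1.8852]
Δx = (I − A)⁻¹ Δd with Δd having +80 in the Sector 2 component and 0 elsewhere.
So Δx_2 = L_22 · (+80), where L_22 = adj(I−A)_22 / det(I−A) = 0.40425 / 0.216825.
Δx_2 = 0.40425 × (+80) / 0.216825 = 32.34 / 0.216825 ≈ 149.15.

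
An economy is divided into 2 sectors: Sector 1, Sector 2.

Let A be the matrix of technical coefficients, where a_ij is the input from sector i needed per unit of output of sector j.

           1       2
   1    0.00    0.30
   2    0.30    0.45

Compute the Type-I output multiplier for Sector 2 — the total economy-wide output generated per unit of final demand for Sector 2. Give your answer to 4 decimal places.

I − A =
  [   1.00    -0.30]
  [  -0.30     0.55]
det(I−A) = (1.00)(0.55) − (-0.30)(-0.30) = 0.4600
adj(I−A) = [[0.55, 0.30], [0.30, 1.00]]
(I − A)⁻¹ = adj(I−A) / det(I−A) ≈
  [   1.19565     0.65217]
  [   0.65217     2.17391]
The output multiplier for sector j is the column-j sum of the Leontief inverse (I − A)⁻¹ = adj(I−A) / det(I−A).
Column 2 of adj(I−A): (0.30, 1.00); det(I−A) = 0.4600.
m_2 = (0.30 + 1.00) / 0.4600 = 1.30 / 0.4600 ≈ 2.8261.

m_2 = 2.8261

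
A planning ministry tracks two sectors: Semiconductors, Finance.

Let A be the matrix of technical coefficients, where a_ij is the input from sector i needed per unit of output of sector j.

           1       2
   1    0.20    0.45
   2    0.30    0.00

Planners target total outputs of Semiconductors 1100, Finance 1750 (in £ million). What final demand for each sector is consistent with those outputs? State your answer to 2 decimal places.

I − A =
  [   0.80    -0.45]
  [  -0.30     1.00]
d = (I − A) x:
  d_1 = (+0.80)·1100 + (-0.45)·1750 = 92.50
  d_2 = (-0.30)·1100 + (+1.00)·1750 = 1420.00

d_1 = 92.50, d_2 = 1420.00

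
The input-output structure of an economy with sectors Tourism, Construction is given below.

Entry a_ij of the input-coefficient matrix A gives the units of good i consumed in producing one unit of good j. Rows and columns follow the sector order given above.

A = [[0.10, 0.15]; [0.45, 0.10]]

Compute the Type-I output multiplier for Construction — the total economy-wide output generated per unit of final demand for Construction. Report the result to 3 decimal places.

I − A =
  [   0.90    -0.15]
  [  -0.45     0.90]
det(I−A) = (0.90)(0.90) − (-0.15)(-0.45) = 0.7425
adj(I−A) = [[0.90, 0.15], [0.45, 0.90]]
(I − A)⁻¹ = adj(I−A) / det(I−A) ≈
  [   1.2121     0.2020]
  [   0.6061     1.2121]
The output multiplier for sector j is the column-j sum of the Leontief inverse (I − A)⁻¹ = adj(I−A) / det(I−A).
Column 2 of adj(I−A): (0.15, 0.90); det(I−A) = 0.7425.
m_2 = (0.15 + 0.90) / 0.7425 = 1.05 / 0.7425 ≈ 1.414.

m_2 = 1.414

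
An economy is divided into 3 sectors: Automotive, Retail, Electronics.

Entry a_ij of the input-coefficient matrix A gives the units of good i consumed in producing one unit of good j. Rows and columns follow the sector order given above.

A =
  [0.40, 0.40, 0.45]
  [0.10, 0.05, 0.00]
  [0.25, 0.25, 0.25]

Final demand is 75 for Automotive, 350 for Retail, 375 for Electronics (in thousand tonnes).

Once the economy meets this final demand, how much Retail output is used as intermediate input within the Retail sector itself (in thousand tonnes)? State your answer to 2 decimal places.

z_22 = 25.17

I − A =
  [   0.60    -0.40    -0.45]
  [  -0.10     0.95     0.00]
  [  -0.25    -0.25     0.75]
Cofactors of I−A, C_ij = (−1)^(i+j)·(minor ij) (rows/columns in the sector order above):
  C_11 = (0.95)(0.75) − (0.00)(-0.25) = 0.7125
  C_12 = −[(-0.10)(0.75) − (0.00)(-0.25)] = 0.0750
  C_13 = (-0.10)(-0.25) − (0.95)(-0.25) = 0.2625
  C_21 = −[(-0.40)(0.75) − (-0.45)(-0.25)] = 0.4125
  C_22 = (0.60)(0.75) − (-0.45)(-0.25) = 0.3375
  C_23 = −[(0.60)(-0.25) − (-0.40)(-0.25)] = 0.2500
  C_31 = (-0.40)(0.00) − (-0.45)(0.95) = 0.4275
  C_32 = −[(0.60)(0.00) − (-0.45)(-0.10)] = 0.0450
  C_33 = (0.60)(0.95) − (-0.40)(-0.10) = 0.5300
det(I−A) = Σ_j (I−A)_1j·C_1j = (0.60)(0.7125) + (-0.40)(0.0750) + (-0.45)(0.2625) = 0.279375
adj(I−A) = Cᵀ =
  [ 0.7125   0.4125   0.4275]
  [ 0.0750   0.3375   0.0450]
  [ 0.2625   0.2500   0.5300]
(I − A)⁻¹ = adj(I−A) / det(I−A) ≈
  [   2.5503     1.4765     1.5302]
  [   0.2685     1.2081     0.1611]
  [   0.9396     0.8949     1.8971]
First solve x = (I − A)⁻¹ d = adj(I−A)·d / det(I−A); in particular x_2 = (0.0750·75 + 0.3375·350 + 0.0450·375) / 0.279375 = 140.625 / 0.279375 ≈ 503.3557.
Intermediate flow from 2 to 2: z_22 = a_22 · x_2 = 0.05 × 140.625 / 0.279375 = 7.03125 / 0.279375 ≈ 25.17.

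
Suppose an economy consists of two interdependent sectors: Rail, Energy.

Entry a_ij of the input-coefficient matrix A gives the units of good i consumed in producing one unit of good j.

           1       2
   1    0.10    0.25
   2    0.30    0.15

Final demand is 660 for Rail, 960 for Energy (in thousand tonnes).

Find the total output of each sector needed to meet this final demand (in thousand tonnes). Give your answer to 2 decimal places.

I − A =
  [   0.90    -0.25]
  [  -0.30     0.85]
det(I−A) = (0.90)(0.85) − (-0.25)(-0.30) = 0.6900
adj(I−A) = [[0.85, 0.25], [0.30, 0.90]]
(I − A)⁻¹ = adj(I−A) / det(I−A) ≈
  [   1.2319     0.3623]
  [   0.4348     1.3043]
x = (I − A)⁻¹ d = adj(I−A)·d / det(I−A), with det(I−A) = 0.6900:
  x_1 = (0.85·660 + 0.25·960) / 0.6900 = 801.00 / 0.6900 ≈ 1160.87
  x_2 = (0.30·660 + 0.90·960) / 0.6900 = 1062.00 / 0.6900 ≈ 1539.13

x_1 = 1160.87, x_2 = 1539.13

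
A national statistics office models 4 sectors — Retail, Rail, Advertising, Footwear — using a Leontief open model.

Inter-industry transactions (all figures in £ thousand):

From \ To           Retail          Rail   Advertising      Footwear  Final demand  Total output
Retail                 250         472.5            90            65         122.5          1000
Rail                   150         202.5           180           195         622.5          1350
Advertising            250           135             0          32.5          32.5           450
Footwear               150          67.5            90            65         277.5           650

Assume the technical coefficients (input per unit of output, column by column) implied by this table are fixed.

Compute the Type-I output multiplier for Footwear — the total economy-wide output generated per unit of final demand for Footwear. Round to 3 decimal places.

Technical coefficients a_ij = z_ij / X_j:
  a_11 = 250/1000 = 0.25, a_21 = 150/1000 = 0.15, a_31 = 250/1000 = 0.25, a_41 = 150/1000 = 0.15
  a_12 = 472.5/1350 = 0.35, a_22 = 202.5/1350 = 0.15, a_32 = 135/1350 = 0.10, a_42 = 67.5/1350 = 0.05
  a_13 = 90/450 = 0.20, a_23 = 180/450 = 0.40, a_33 = 0/450 = 0.00, a_43 = 90/450 = 0.20
  a_14 = 65/650 = 0.10, a_24 = 195/650 = 0.30, a_34 = 32.5/650 = 0.05, a_44 = 65/650 = 0.10
I − A =
  [   0.75    -0.35    -0.20    -0.10]
  [  -0.15     0.85    -0.40    -0.30]
  [  -0.25    -0.10     1.00    -0.05]
  [  -0.15    -0.05    -0.20     0.90]
Compute the cofactors C_ij = (−1)^(i+j)·(3×3 minor ij) of I−A; the adjugate is their transpose:
adj(I−A) = Cᵀ =
  [ 0.69850   0.33700   0.31600   0.20750]
  [ 0.28650   0.60100   0.34800   0.25150]
  [ 0.21225   0.15050   0.48600   0.10075]
  [ 0.17950   0.12300   0.18000   0.47450]
det(I−A) = Σ_j (I−A)_1j·C_1j = (0.75)(0.69850) + (-0.35)(0.28650) + (-0.20)(0.21225) + (-0.10)(0.17950) = 0.3632
(I − A)⁻¹ = adj(I−A) / det(I−A) ≈
  [   1.9232     0.9279     0.8700     0.5713]
  [   0.7888     1.6547     0.9581     0.6925]
  [   0.5844     0.4144     1.3381     0.2774]
  [   0.4942     0.3387     0.4956     1.3064]
The output multiplier for sector j is the column-j sum of the Leontief inverse (I − A)⁻¹ = adj(I−A) / det(I−A).
Column 4 of adj(I−A): (0.20750, 0.25150, 0.10075, 0.47450); det(I−A) = 0.3632.
m_4 = (0.20750 + 0.25150 + 0.10075 + 0.47450) / 0.3632 = 1.03425 / 0.3632 ≈ 2.848.

m_4 = 2.848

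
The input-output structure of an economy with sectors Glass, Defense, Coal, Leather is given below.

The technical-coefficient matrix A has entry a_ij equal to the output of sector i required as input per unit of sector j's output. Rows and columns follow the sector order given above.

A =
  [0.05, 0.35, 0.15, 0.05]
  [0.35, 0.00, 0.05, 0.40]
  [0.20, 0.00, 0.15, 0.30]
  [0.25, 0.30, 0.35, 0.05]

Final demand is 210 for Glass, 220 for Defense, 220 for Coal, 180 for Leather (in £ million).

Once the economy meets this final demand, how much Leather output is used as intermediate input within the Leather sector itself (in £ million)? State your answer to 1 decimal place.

I − A =
  [   0.95    -0.35    -0.15    -0.05]
  [  -0.35     1.00    -0.05    -0.40]
  [  -0.20     0.00     0.85    -0.30]
  [  -0.25    -0.30    -0.35     0.95]
Compute the cofactors C_ij = (−1)^(i+j)·(3×3 minor ij) of I−A; the adjugate is their transpose:
adj(I−A) = Cᵀ =
  [ 0.596000   0.272125   0.208375   0.211750]
  [ 0.372125   0.613500   0.248500   0.356375]
  [ 0.272500   0.181250   0.619375   0.286250]
  [ 0.374750   0.332125   0.361500   0.669875]
det(I−A) = Σ_j (I−A)_1j·C_1j = (0.95)(0.596000) + (-0.35)(0.372125) + (-0.15)(0.272500) + (-0.05)(0.374750) = 0.37634375
(I − A)⁻¹ = adj(I−A) / det(I−A) ≈
  [   1.5837     0.7231     0.5537     0.5627]
  [   0.9888     1.6302     0.6603     0.9469]
  [   0.7241     0.4816     1.6458     0.7606]
  [   0.9958     0.8825     0.9606     1.7800]
First solve x = (I − A)⁻¹ d = adj(I−A)·d / det(I−A); in particular x_L = (0.374750·210 + 0.332125·220 + 0.361500·220 + 0.669875·180) / 0.37634375 = 351.8725 / 0.37634375 ≈ 934.976.
Intermediate flow from L to L: z_LL = a_LL · x_L = 0.05 × 351.8725 / 0.37634375 = 17.593625 / 0.37634375 ≈ 46.7.

z_LL = 46.7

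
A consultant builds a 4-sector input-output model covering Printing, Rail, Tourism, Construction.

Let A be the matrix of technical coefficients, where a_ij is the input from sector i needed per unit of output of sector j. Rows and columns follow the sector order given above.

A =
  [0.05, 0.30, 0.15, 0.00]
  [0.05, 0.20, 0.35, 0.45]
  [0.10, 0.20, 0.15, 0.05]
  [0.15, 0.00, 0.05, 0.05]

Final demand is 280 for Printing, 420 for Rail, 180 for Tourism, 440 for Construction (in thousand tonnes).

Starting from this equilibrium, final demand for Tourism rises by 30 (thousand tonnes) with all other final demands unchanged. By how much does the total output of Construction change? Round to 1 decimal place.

Δx_4 = 4.4

I − A =
  [   0.95    -0.30    -0.15     0.00]
  [  -0.05     0.80    -0.35    -0.45]
  [  -0.10    -0.20     0.85    -0.05]
  [  -0.15     0.00    -0.05     0.95]
Compute the cofactors C_ij = (−1)^(i+j)·(3×3 minor ij) of I−A; the adjugate is their transpose:
adj(I−A) = Cᵀ =
  [ 0.573000   0.270000   0.220500   0.139500]
  [ 0.135750   0.749375   0.354500   0.373625]
  [ 0.105000   0.211250   0.687500   0.136250]
  [ 0.096000   0.053750   0.071000   0.542750]
det(I−A) = Σ_j (I−A)_1j·C_1j = (0.95)(0.573000) + (-0.30)(0.135750) + (-0.15)(0.105000) + (0.00)(0.096000) = 0.487875
(I − A)⁻¹ = adj(I−A) / det(I−A) ≈
  [   1.1745     0.5534     0.4520     0.2859]
  [   0.2782     1.5360     0.7266     0.7658]
  [   0.2152     0.4330     1.4092     0.2793]
  [   0.1968     0.1102     0.1455     1.1125]
Δx = (I − A)⁻¹ Δd with Δd having +30 in the Tourism component and 0 elsewhere.
So Δx_4 = L_43 · (+30), where L_43 = adj(I−A)_43 / det(I−A) = 0.071000 / 0.487875.
Δx_4 = 0.071000 × (+30) / 0.487875 = 2.13 / 0.487875 ≈ 4.4.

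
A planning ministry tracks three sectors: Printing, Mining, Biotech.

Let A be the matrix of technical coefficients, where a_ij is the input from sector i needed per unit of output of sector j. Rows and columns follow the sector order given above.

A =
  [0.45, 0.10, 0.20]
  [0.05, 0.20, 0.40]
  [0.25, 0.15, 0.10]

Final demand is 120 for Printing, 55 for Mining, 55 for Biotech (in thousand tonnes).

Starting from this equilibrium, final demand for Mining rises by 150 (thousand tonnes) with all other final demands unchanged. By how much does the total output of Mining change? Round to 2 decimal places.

Δx_M = 217.43

I − A =
  [   0.55    -0.10    -0.20]
  [  -0.05     0.80    -0.40]
  [  -0.25    -0.15     0.90]
Cofactors of I−A, C_ij = (−1)^(i+j)·(minor ij) (rows/columns in the sector order above):
  C_11 = (0.80)(0.90) − (-0.40)(-0.15) = 0.6600
  C_12 = −[(-0.05)(0.90) − (-0.40)(-0.25)] = 0.1450
  C_13 = (-0.05)(-0.15) − (0.80)(-0.25) = 0.2075
  C_21 = −[(-0.10)(0.90) − (-0.20)(-0.15)] = 0.1200
  C_22 = (0.55)(0.90) − (-0.20)(-0.25) = 0.4450
  C_23 = −[(0.55)(-0.15) − (-0.10)(-0.25)] = 0.1075
  C_31 = (-0.10)(-0.40) − (-0.20)(0.80) = 0.2000
  C_32 = −[(0.55)(-0.40) − (-0.20)(-0.05)] = 0.2300
  C_33 = (0.55)(0.80) − (-0.10)(-0.05) = 0.4350
det(I−A) = Σ_j (I−A)_1j·C_1j = (0.55)(0.6600) + (-0.10)(0.1450) + (-0.20)(0.2075) = 0.3070
adj(I−A) = Cᵀ =
  [ 0.6600   0.1200   0.2000]
  [ 0.1450   0.4450   0.2300]
  [ 0.2075   0.1075   0.4350]
(I − A)⁻¹ = adj(I−A) / det(I−A) ≈
  [   2.1498     0.3909     0.6515]
  [   0.4723     1.4495     0.7492]
  [   0.6759     0.3502     1.4169]
Δx = (I − A)⁻¹ Δd with Δd having +150 in the Mining component and 0 elsewhere.
So Δx_M = L_MM · (+150), where L_MM = adj(I−A)_MM / det(I−A) = 0.4450 / 0.3070.
Δx_M = 0.4450 × (+150) / 0.3070 = 66.75 / 0.3070 ≈ 217.43.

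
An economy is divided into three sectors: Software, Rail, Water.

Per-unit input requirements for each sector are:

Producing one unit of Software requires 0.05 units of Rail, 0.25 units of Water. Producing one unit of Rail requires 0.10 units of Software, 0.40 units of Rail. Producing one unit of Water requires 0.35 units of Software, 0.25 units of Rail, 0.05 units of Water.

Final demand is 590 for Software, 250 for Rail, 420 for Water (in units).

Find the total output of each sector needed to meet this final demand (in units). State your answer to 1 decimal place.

I − A =
  [   1.00    -0.10    -0.35]
  [  -0.05     0.60    -0.25]
  [  -0.25     0.00     0.95]
Cofactors of I−A, C_ij = (−1)^(i+j)·(minor ij) (rows/columns in the sector order above):
  C_11 = (0.60)(0.95) − (-0.25)(0.00) = 0.5700
  C_12 = −[(-0.05)(0.95) − (-0.25)(-0.25)] = 0.1100
  C_13 = (-0.05)(0.00) − (0.60)(-0.25) = 0.1500
  C_21 = −[(-0.10)(0.95) − (-0.35)(0.00)] = 0.0950
  C_22 = (1.00)(0.95) − (-0.35)(-0.25) = 0.8625
  C_23 = −[(1.00)(0.00) − (-0.10)(-0.25)] = 0.0250
  C_31 = (-0.10)(-0.25) − (-0.35)(0.60) = 0.2350
  C_32 = −[(1.00)(-0.25) − (-0.35)(-0.05)] = 0.2675
  C_33 = (1.00)(0.60) − (-0.10)(-0.05) = 0.5950
det(I−A) = Σ_j (I−A)_1j·C_1j = (1.00)(0.5700) + (-0.10)(0.1100) + (-0.35)(0.1500) = 0.5065
adj(I−A) = Cᵀ =
  [ 0.5700   0.0950   0.2350]
  [ 0.1100   0.8625   0.2675]
  [ 0.1500   0.0250   0.5950]
(I − A)⁻¹ = adj(I−A) / det(I−A) ≈
  [   1.1254     0.1876     0.4640]
  [   0.2172     1.7029     0.5281]
  [   0.2962     0.0494     1.1747]
x = (I − A)⁻¹ d = adj(I−A)·d / det(I−A), with det(I−A) = 0.5065:
  x_S = (0.5700·590 + 0.0950·250 + 0.2350·420) / 0.5065 = 458.75 / 0.5065 ≈ 905.7
  x_R = (0.1100·590 + 0.8625·250 + 0.2675·420) / 0.5065 = 392.875 / 0.5065 ≈ 775.7
  x_W = (0.1500·590 + 0.0250·250 + 0.5950·420) / 0.5065 = 344.65 / 0.5065 ≈ 680.5

x_S = 905.7, x_R = 775.7, x_W = 680.5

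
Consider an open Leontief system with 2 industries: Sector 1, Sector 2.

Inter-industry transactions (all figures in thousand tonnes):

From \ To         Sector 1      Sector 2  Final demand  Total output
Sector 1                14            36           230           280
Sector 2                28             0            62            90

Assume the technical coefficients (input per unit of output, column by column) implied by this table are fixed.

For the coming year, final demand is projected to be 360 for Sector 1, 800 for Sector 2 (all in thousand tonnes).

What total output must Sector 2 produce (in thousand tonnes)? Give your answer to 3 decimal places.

Technical coefficients a_ij = z_ij / X_j:
  a_11 = 14/280 = 0.05, a_21 = 28/280 = 0.10
  a_12 = 36/90 = 0.40, a_22 = 0/90 = 0.00
I − A =
  [   0.95    -0.40]
  [  -0.10     1.00]
det(I−A) = (0.95)(1.00) − (-0.40)(-0.10) = 0.9100
adj(I−A) = [[1.00, 0.40], [0.10, 0.95]]
(I − A)⁻¹ = adj(I−A) / det(I−A) ≈
  [   1.0989     0.4396]
  [   0.1099     1.0440]
x = (I − A)⁻¹ d = adj(I−A)·d / det(I−A), with det(I−A) = 0.9100:
  x_1 = (1.00·360 + 0.40·800) / 0.9100 = 680.00 / 0.9100 ≈ 747.253
  x_2 = (0.10·360 + 0.95·800) / 0.9100 = 796.00 / 0.9100 ≈ 874.725

x_2 = 874.725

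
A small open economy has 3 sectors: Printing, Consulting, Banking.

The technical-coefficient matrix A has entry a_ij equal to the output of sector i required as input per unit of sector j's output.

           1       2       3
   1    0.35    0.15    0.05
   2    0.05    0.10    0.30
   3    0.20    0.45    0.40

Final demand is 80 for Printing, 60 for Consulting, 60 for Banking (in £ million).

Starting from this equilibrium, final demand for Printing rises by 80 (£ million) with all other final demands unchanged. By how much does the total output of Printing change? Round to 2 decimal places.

I − A =
  [   0.65    -0.15    -0.05]
  [  -0.05     0.90    -0.30]
  [  -0.20    -0.45     0.60]
Cofactors of I−A, C_ij = (−1)^(i+j)·(minor ij) (rows/columns in the sector order above):
  C_11 = (0.90)(0.60) − (-0.30)(-0.45) = 0.4050
  C_12 = −[(-0.05)(0.60) − (-0.30)(-0.20)] = 0.0900
  C_13 = (-0.05)(-0.45) − (0.90)(-0.20) = 0.2025
  C_21 = −[(-0.15)(0.60) − (-0.05)(-0.45)] = 0.1125
  C_22 = (0.65)(0.60) − (-0.05)(-0.20) = 0.3800
  C_23 = −[(0.65)(-0.45) − (-0.15)(-0.20)] = 0.3225
  C_31 = (-0.15)(-0.30) − (-0.05)(0.90) = 0.0900
  C_32 = −[(0.65)(-0.30) − (-0.05)(-0.05)] = 0.1975
  C_33 = (0.65)(0.90) − (-0.15)(-0.05) = 0.5775
det(I−A) = Σ_j (I−A)_1j·C_1j = (0.65)(0.4050) + (-0.15)(0.0900) + (-0.05)(0.2025) = 0.239625
adj(I−A) = Cᵀ =
  [ 0.4050   0.1125   0.0900]
  [ 0.0900   0.3800   0.1975]
  [ 0.2025   0.3225   0.5775]
(I − A)⁻¹ = adj(I−A) / det(I−A) ≈
  [   1.6901     0.4695     0.3756]
  [   0.3756     1.5858     0.8242]
  [   0.8451     1.3459     2.4100]
Δx = (I − A)⁻¹ Δd with Δd having +80 in the Printing component and 0 elsewhere.
So Δx_1 = L_11 · (+80), where L_11 = adj(I−A)_11 / det(I−A) = 0.4050 / 0.239625.
Δx_1 = 0.4050 × (+80) / 0.239625 = 32.40 / 0.239625 ≈ 135.21.

Δx_1 = 135.21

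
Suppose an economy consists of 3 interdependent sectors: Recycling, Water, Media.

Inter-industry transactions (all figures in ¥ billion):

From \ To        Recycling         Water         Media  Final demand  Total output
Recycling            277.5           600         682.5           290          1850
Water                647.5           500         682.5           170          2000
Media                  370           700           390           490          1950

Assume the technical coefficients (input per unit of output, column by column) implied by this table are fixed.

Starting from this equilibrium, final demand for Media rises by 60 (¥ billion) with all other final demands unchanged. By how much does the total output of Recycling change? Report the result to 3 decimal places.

Technical coefficients a_ij = z_ij / X_j:
  a_11 = 277.5/1850 = 0.15, a_21 = 647.5/1850 = 0.35, a_31 = 370/1850 = 0.20
  a_12 = 600/2000 = 0.30, a_22 = 500/2000 = 0.25, a_32 = 700/2000 = 0.35
  a_13 = 682.5/1950 = 0.35, a_23 = 682.5/1950 = 0.35, a_33 = 390/1950 = 0.20
I − A =
  [   0.85    -0.30    -0.35]
  [  -0.35     0.75    -0.35]
  [  -0.20    -0.35     0.80]
Cofactors of I−A, C_ij = (−1)^(i+j)·(minor ij) (rows/columns in the sector order above):
  C_11 = (0.75)(0.80) − (-0.35)(-0.35) = 0.4775
  C_12 = −[(-0.35)(0.80) − (-0.35)(-0.20)] = 0.3500
  C_13 = (-0.35)(-0.35) − (0.75)(-0.20) = 0.2725
  C_21 = −[(-0.30)(0.80) − (-0.35)(-0.35)] = 0.3625
  C_22 = (0.85)(0.80) − (-0.35)(-0.20) = 0.6100
  C_23 = −[(0.85)(-0.35) − (-0.30)(-0.20)] = 0.3575
  C_31 = (-0.30)(-0.35) − (-0.35)(0.75) = 0.3675
  C_32 = −[(0.85)(-0.35) − (-0.35)(-0.35)] = 0.4200
  C_33 = (0.85)(0.75) − (-0.30)(-0.35) = 0.5325
det(I−A) = Σ_j (I−A)_1j·C_1j = (0.85)(0.4775) + (-0.30)(0.3500) + (-0.35)(0.2725) = 0.2055
adj(I−A) = Cᵀ =
  [ 0.4775   0.3625   0.3675]
  [ 0.3500   0.6100   0.4200]
  [ 0.2725   0.3575   0.5325]
(I − A)⁻¹ = adj(I−A) / det(I−A) ≈
  [   2.3236     1.7640     1.7883]
  [   1.7032     2.9684     2.0438]
  [   1.3260     1.7397     2.5912]
Δx = (I − A)⁻¹ Δd with Δd having +60 in the Media component and 0 elsewhere.
So Δx_1 = L_13 · (+60), where L_13 = adj(I−A)_13 / det(I−A) = 0.3675 / 0.2055.
Δx_1 = 0.3675 × (+60) / 0.2055 = 22.05 / 0.2055 ≈ 107.299.

Δx_1 = 107.299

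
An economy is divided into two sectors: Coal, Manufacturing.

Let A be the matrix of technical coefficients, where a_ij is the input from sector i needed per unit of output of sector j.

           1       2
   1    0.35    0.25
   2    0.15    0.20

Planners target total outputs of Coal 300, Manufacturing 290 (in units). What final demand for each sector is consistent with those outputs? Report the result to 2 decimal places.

d_1 = 122.50, d_2 = 187.00

I − A =
  [   0.65    -0.25]
  [  -0.15     0.80]
d = (I − A) x:
  d_1 = (+0.65)·300 + (-0.25)·290 = 122.50
  d_2 = (-0.15)·300 + (+0.80)·290 = 187.00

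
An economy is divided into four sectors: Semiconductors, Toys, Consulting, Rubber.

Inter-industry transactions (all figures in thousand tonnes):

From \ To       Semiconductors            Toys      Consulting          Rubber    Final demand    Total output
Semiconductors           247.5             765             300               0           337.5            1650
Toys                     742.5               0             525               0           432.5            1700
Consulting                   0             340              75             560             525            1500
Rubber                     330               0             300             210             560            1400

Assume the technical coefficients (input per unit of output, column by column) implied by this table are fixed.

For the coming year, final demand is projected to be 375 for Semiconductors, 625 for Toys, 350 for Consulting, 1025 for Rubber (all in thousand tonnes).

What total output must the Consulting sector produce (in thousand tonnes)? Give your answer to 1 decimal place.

x_C = 1671.9

Technical coefficients a_ij = z_ij / X_j:
  a_SS = 247.5/1650 = 0.15, a_TS = 742.5/1650 = 0.45, a_CS = 0/1650 = 0.00, a_RS = 330/1650 = 0.20
  a_ST = 765/1700 = 0.45, a_TT = 0/1700 = 0.00, a_CT = 340/1700 = 0.20, a_RT = 0/1700 = 0.00
  a_SC = 300/1500 = 0.20, a_TC = 525/1500 = 0.35, a_CC = 75/1500 = 0.05, a_RC = 300/1500 = 0.20
  a_SR = 0/1400 = 0.00, a_TR = 0/1400 = 0.00, a_CR = 560/1400 = 0.40, a_RR = 210/1400 = 0.15
I − A =
  [   0.85    -0.45    -0.20     0.00]
  [  -0.45     1.00    -0.35     0.00]
  [   0.00    -0.20     0.95    -0.40]
  [  -0.20     0.00    -0.20     0.85]
Compute the cofactors C_ij = (−1)^(i+j)·(3×3 minor ij) of I−A; the adjugate is their transpose:
adj(I−A) = Cᵀ =
  [ 0.668000   0.361375   0.303875   0.143000]
  [ 0.355375   0.602375   0.329375   0.155000]
  [ 0.156500   0.180500   0.550375   0.259000]
  [ 0.194000   0.127500   0.201000   0.537625]
det(I−A) = Σ_j (I−A)_1j·C_1j = (0.85)(0.668000) + (-0.45)(0.355375) + (-0.20)(0.156500) + (0.00)(0.194000) = 0.37658125
(I − A)⁻¹ = adj(I−A) / det(I−A) ≈
  [   1.7739     0.9596     0.8069     0.3797]
  [   0.9437     1.5996     0.8746     0.4116]
  [   0.4156     0.4793     1.4615     0.6878]
  [   0.5152     0.3386     0.5337     1.4276]
x = (I − A)⁻¹ d = adj(I−A)·d / det(I−A), with det(I−A) = 0.37658125:
  x_S = (0.668000·375 + 0.361375·625 + 0.303875·350 + 0.143000·1025) / 0.37658125 = 729.290625 / 0.37658125 ≈ 1936.6
  x_T = (0.355375·375 + 0.602375·625 + 0.329375·350 + 0.155000·1025) / 0.37658125 = 783.90625 / 0.37658125 ≈ 2081.6
  x_C = (0.156500·375 + 0.180500·625 + 0.550375·350 + 0.259000·1025) / 0.37658125 = 629.60625 / 0.37658125 ≈ 1671.9
  x_R = (0.194000·375 + 0.127500·625 + 0.201000·350 + 0.537625·1025) / 0.37658125 = 773.853125 / 0.37658125 ≈ 2054.9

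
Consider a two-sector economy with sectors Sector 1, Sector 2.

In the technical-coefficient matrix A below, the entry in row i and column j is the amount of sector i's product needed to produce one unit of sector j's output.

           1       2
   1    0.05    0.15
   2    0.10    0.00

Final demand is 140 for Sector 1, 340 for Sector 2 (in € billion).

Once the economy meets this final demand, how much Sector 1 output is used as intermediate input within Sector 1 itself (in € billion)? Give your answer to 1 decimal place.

I − A =
  [   0.95    -0.15]
  [  -0.10     1.00]
det(I−A) = (0.95)(1.00) − (-0.15)(-0.10) = 0.9350
adj(I−A) = [[1.00, 0.15], [0.10, 0.95]]
(I − A)⁻¹ = adj(I−A) / det(I−A) ≈
  [   1.0695     0.1604]
  [   0.1070     1.0160]
First solve x = (I − A)⁻¹ d = adj(I−A)·d / det(I−A); in particular x_1 = (1.00·140 + 0.15·340) / 0.9350 = 191.00 / 0.9350 ≈ 204.278.
Intermediate flow from 1 to 1: z_11 = a_11 · x_1 = 0.05 × 191.00 / 0.9350 = 9.55 / 0.9350 ≈ 10.2.

z_11 = 10.2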